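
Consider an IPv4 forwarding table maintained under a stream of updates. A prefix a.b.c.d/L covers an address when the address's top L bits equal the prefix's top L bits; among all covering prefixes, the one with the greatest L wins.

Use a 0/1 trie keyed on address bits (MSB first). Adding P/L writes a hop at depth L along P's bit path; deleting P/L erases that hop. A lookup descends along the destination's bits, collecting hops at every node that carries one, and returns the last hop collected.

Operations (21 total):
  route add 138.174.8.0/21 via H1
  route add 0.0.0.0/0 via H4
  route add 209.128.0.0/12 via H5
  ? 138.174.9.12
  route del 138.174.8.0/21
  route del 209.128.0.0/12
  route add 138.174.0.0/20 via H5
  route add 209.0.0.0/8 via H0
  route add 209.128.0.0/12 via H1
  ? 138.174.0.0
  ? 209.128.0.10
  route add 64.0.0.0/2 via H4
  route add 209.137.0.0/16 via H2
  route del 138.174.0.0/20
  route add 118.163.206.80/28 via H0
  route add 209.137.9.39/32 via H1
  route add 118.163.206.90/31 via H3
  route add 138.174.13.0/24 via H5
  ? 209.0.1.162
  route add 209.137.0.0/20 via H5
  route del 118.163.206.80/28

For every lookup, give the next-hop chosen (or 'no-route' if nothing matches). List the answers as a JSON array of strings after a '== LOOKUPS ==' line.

Process each operation:
  + 138.174.8.0/21 (H1) depth=21
  + 0.0.0.0/0 (H4) depth=0
  + 209.128.0.0/12 (H5) depth=12
  ? 138.174.9.12  path d0:H4→d1:-→d2:-→d3:-→d4:-→d5:-→d6:-→d7:-→d8:-→d9:-→d10:-→d11:-→d12:-→d13:-→d14:-→d15:-→d16:-→d17:-→d18:-→d19:-→d20:-→d21:H1  best=H1
  - 138.174.8.0/21 clear@21
  - 209.128.0.0/12 clear@12
  + 138.174.0.0/20 (H5) depth=20
  + 209.0.0.0/8 (H0) depth=8
  + 209.128.0.0/12 (H1) depth=12
  ? 138.174.0.0  path d0:H4→d1:-→d2:-→d3:-→d4:-→d5:-→d6:-→d7:-→d8:-→d9:-→d10:-→d11:-→d12:-→d13:-→d14:-→d15:-→d16:-→d17:-→d18:-→d19:-→d20:H5  best=H5
  ? 209.128.0.10  path d0:H4→d1:-→d2:-→d3:-→d4:-→d5:-→d6:-→d7:-→d8:H0→d9:-→d10:-→d11:-→d12:H1  best=H1
  + 64.0.0.0/2 (H4) depth=2
  + 209.137.0.0/16 (H2) depth=16
  - 138.174.0.0/20 clear@20
  + 118.163.206.80/28 (H0) depth=28
  + 209.137.9.39/32 (H1) depth=32
  + 118.163.206.90/31 (H3) depth=31
  + 138.174.13.0/24 (H5) depth=24
  ? 209.0.1.162  path d0:H4→d1:-→d2:-→d3:-→d4:-→d5:-→d6:-→d7:-→d8:H0  best=H0
  + 209.137.0.0/20 (H5) depth=20
  - 118.163.206.80/28 clear@28

== LOOKUPS ==
["H1","H5","H1","H0"]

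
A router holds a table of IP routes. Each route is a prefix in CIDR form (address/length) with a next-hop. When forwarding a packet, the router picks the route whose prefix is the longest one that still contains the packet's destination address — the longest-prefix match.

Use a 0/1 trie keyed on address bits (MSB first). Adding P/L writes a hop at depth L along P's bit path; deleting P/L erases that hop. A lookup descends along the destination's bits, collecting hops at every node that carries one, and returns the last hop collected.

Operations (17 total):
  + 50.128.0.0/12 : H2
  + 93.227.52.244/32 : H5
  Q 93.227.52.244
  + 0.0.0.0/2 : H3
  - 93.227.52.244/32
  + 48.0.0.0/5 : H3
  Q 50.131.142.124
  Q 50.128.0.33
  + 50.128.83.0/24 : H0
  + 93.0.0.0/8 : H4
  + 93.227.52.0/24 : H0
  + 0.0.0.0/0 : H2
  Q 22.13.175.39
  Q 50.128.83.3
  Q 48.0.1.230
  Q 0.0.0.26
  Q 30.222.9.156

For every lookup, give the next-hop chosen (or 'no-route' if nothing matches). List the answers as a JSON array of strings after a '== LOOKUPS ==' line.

Process each operation:
  + 50.128.0.0/12 (H2) depth=12
  + 93.227.52.244/32 (H5) depth=32
  ? 93.227.52.244  path d0:-→d1:-→d2:-→d3:-→d4:-→d5:-→d6:-→d7:-→d8:-→d9:-→d10:-→d11:-→d12:-→d13:-→d14:-→d15:-→d16:-→d17:-→d18:-→d19:-→d20:-→d21:-→d22:-→d23:-→d24:-→d25:-→d26:-→d27:-→d28:-→d29:-→d30:-→d31:-→d32:H5  best=H5
  + 0.0.0.0/2 (H3) depth=2
  del 93.227.52.244/32 (clear depth 32)
  + 48.0.0.0/5 (H3) depth=5
  ? 50.131.142.124  path d0:-→d1:-→d2:H3→d3:-→d4:-→d5:H3→d6:-→d7:-→d8:-→d9:-→d10:-→d11:-→d12:H2  best=H2
  ? 50.128.0.33  path d0:-→d1:-→d2:H3→d3:-→d4:-→d5:H3→d6:-→d7:-→d8:-→d9:-→d10:-→d11:-→d12:H2  best=H2
  + 50.128.83.0/24 (H0) depth=24
  + 93.0.0.0/8 (H4) depth=8
  + 93.227.52.0/24 (H0) depth=24
  + 0.0.0.0/0 (H2) depth=0
  ? 22.13.175.39  path d0:H2→d1:-→d2:H3  best=H3
  ? 50.128.83.3  path d0:H2→d1:-→d2:H3→d3:-→d4:-→d5:H3→d6:-→d7:-→d8:-→d9:-→d10:-→d11:-→d12:H2→d13:-→d14:-→d15:-→d16:-→d17:-→d18:-→d19:-→d20:-→d21:-→d22:-→d23:-→d24:H0  best=H0
  ? 48.0.1.230  path d0:H2→d1:-→d2:H3→d3:-→d4:-→d5:H3→d6:-  best=H3
  ? 0.0.0.26  path d0:H2→d1:-→d2:H3  best=H3
  ? 30.222.9.156  path d0:H2→d1:-→d2:H3  best=H3

== LOOKUPS ==
["H5","H2","H2","H3","H0","H3","H3","H3"]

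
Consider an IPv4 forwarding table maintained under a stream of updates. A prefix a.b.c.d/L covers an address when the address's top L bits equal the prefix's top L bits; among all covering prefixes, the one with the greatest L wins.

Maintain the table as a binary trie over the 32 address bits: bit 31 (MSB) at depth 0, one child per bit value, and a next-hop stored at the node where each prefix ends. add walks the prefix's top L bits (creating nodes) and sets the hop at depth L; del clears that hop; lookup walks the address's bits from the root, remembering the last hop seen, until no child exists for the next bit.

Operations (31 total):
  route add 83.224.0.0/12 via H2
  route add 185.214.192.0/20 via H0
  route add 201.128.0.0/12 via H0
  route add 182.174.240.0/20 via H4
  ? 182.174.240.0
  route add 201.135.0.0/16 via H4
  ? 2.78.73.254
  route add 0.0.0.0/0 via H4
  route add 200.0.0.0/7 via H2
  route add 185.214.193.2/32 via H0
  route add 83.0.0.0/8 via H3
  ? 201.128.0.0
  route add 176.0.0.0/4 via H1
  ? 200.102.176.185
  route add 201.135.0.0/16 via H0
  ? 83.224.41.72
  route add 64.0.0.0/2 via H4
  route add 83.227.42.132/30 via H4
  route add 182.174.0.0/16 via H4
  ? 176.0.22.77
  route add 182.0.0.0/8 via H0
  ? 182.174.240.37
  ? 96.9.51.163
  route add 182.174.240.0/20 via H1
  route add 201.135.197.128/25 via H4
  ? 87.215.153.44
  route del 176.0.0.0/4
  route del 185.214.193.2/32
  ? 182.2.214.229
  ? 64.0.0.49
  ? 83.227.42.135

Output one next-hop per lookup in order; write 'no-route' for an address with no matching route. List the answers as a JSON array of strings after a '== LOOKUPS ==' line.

Trace:
  + 83.224.0.0/12 (H2) depth=12
  + 185.214.192.0/20 (H0) depth=20
  + 201.128.0.0/12 (H0) depth=12
  + 182.174.240.0/20 (H4) depth=20
  Q 182.174.240.0: descend 10110110101011101111 ; hops seen [H4] ; pick H4
  + 201.135.0.0/16 (H4) depth=16
  Q 2.78.73.254: descend 0 ; hops seen [∅] ; pick no-route
  + 0.0.0.0/0 (H4) depth=0
  + 200.0.0.0/7 (H2) depth=7
  + 185.214.193.2/32 (H0) depth=32
  + 83.0.0.0/8 (H3) depth=8
  Q 201.128.0.0: descend 1100100110000 ; hops seen [H4,H2,H0] ; pick H0
  + 176.0.0.0/4 (H1) depth=4
  Q 200.102.176.185: descend 1100100 ; hops seen [H4,H2] ; pick H2
  + 201.135.0.0/16 (H0) depth=16
  Q 83.224.41.72: descend 010100111110 ; hops seen [H4,H3,H2] ; pick H2
  + 64.0.0.0/2 (H4) depth=2
  + 83.227.42.132/30 (H4) depth=30
  + 182.174.0.0/16 (H4) depth=16
  Q 176.0.22.77: descend 10110 ; hops seen [H4,H1] ; pick H1
  + 182.0.0.0/8 (H0) depth=8
  Q 182.174.240.37: descend 10110110101011101111 ; hops seen [H4,H1,H0,H4,H4] ; pick H4
  Q 96.9.51.163: descend 01 ; hops seen [H4,H4] ; pick H4
  + 182.174.240.0/20 (H1) depth=20
  + 201.135.197.128/25 (H4) depth=25
  Q 87.215.153.44: descend 01010 ; hops seen [H4,H4] ; pick H4
  - 176.0.0.0/4 clear@4
  - 185.214.193.2/32 clear@32
  Q 182.2.214.229: descend 10110110 ; hops seen [H4,H0] ; pick H0
  Q 64.0.0.49: descend 010 ; hops seen [H4,H4] ; pick H4
  Q 83.227.42.135: descend 010100111110001100101010100001 ; hops seen [H4,H4,H3,H2,H4] ; pick H4

== LOOKUPS ==
["H4","no-route","H0","H2","H2","H1","H4","H4","H4","H0","H4","H4"]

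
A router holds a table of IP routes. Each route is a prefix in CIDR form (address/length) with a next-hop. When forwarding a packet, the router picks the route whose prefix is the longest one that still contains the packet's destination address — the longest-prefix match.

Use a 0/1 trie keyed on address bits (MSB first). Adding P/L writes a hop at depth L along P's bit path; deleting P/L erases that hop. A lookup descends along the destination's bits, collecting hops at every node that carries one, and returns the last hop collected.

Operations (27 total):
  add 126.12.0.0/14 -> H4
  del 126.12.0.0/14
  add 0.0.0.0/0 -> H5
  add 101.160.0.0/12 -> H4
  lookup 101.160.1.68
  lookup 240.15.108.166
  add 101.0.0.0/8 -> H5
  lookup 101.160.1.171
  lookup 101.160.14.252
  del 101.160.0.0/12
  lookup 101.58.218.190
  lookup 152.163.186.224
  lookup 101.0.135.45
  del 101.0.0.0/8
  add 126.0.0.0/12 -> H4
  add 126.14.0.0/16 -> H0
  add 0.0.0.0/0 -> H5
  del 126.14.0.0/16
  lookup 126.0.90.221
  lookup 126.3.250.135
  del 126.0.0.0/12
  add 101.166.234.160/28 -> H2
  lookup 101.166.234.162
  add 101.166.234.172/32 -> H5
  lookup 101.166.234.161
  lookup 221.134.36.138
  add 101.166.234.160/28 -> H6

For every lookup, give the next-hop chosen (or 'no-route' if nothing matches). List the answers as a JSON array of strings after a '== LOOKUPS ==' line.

Process each operation:
  add 126.12.0.0/14 -> H4 at depth 14
  del 126.12.0.0/14 (clear depth 14)
  add 0.0.0.0/0 -> H5 at depth 0
  add 101.160.0.0/12 -> H4 at depth 12
  Q 101.160.1.68: descend 011001011010 ; hops seen [H5,H4] ; pick H4
  Q 240.15.108.166: descend ε ; hops seen [H5] ; pick H5
  add 101.0.0.0/8 -> H5 at depth 8
  Q 101.160.1.171: descend 011001011010 ; hops seen [H5,H5,H4] ; pick H4
  Q 101.160.14.252: descend 011001011010 ; hops seen [H5,H5,H4] ; pick H4
  del 101.160.0.0/12 (clear depth 12)
  Q 101.58.218.190: descend 01100101 ; hops seen [H5,H5] ; pick H5
  Q 152.163.186.224: descend ε ; hops seen [H5] ; pick H5
  Q 101.0.135.45: descend 01100101 ; hops seen [H5,H5] ; pick H5
  del 101.0.0.0/8 (clear depth 8)
  add 126.0.0.0/12 -> H4 at depth 12
  add 126.14.0.0/16 -> H0 at depth 16
  add 0.0.0.0/0 -> H5 at depth 0
  del 126.14.0.0/16 (clear depth 16)
  Q 126.0.90.221: descend 011111100000 ; hops seen [H5,H4] ; pick H4
  Q 126.3.250.135: descend 011111100000 ; hops seen [H5,H4] ; pick H4
  del 126.0.0.0/12 (clear depth 12)
  add 101.166.234.160/28 -> H2 at depth 28
  Q 101.166.234.162: descend 0110010110100110111010101010 ; hops seen [H5,H2] ; pick H2
  add 101.166.234.172/32 -> H5 at depth 32
  Q 101.166.234.161: descend 0110010110100110111010101010 ; hops seen [H5,H2] ; pick H2
  Q 221.134.36.138: descend ε ; hops seen [H5] ; pick H5
  add 101.166.234.160/28 -> H6 at depth 28

== LOOKUPS ==
["H4","H5","H4","H4","H5","H5","H5","H4","H4","H2","H2","H5"]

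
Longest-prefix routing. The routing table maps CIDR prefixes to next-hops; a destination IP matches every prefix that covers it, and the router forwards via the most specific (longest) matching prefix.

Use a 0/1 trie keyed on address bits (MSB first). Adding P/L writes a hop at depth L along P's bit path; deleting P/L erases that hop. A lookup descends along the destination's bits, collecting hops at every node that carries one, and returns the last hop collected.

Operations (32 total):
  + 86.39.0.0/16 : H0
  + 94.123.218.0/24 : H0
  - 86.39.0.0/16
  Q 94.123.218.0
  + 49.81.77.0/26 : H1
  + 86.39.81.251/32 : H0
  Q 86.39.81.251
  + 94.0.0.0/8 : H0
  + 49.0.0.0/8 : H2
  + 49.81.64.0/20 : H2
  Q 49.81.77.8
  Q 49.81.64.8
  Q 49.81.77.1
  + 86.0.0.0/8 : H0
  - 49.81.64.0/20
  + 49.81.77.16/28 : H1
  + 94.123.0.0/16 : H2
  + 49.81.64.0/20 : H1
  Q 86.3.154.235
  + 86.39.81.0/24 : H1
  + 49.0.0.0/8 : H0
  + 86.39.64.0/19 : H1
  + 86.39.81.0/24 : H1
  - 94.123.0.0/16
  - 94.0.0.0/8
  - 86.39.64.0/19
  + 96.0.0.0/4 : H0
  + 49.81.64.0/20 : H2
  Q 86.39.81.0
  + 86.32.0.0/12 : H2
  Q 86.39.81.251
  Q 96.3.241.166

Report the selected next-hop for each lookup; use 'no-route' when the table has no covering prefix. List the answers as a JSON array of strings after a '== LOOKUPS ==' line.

Apply in order:
  + 86.39.0.0/16 (H0) depth=16
  + 94.123.218.0/24 (H0) depth=24
  - 86.39.0.0/16 clear@16
  lookup 94.123.218.0: bits 010111100111101111011010 walk d0:-→d1:-→d2:-→d3:-→d4:-→d5:-→d6:-→d7:-→d8:-→d9:-→d10:-→d11:-→d12:-→d13:-→d14:-→d15:-→d16:-→d17:-→d18:-→d19:-→d20:-→d21:-→d22:-→d23:-→d24:H0 -> H0
  + 49.81.77.0/26 (H1) depth=26
  + 86.39.81.251/32 (H0) depth=32
  lookup 86.39.81.251: bits 01010110001001110101000111111011 walk d0:-→d1:-→d2:-→d3:-→d4:-→d5:-→d6:-→d7:-→d8:-→d9:-→d10:-→d11:-→d12:-→d13:-→d14:-→d15:-→d16:-→d17:-→d18:-→d19:-→d20:-→d21:-→d22:-→d23:-→d24:-→d25:-→d26:-→d27:-→d28:-→d29:-→d30:-→d31:-→d32:H0 -> H0
  + 94.0.0.0/8 (H0) depth=8
  + 49.0.0.0/8 (H2) depth=8
  + 49.81.64.0/20 (H2) depth=20
  lookup 49.81.77.8: bits 00110001010100010100110100 walk d0:-→d1:-→d2:-→d3:-→d4:-→d5:-→d6:-→d7:-→d8:H2→d9:-→d10:-→d11:-→d12:-→d13:-→d14:-→d15:-→d16:-→d17:-→d18:-→d19:-→d20:H2→d21:-→d22:-→d23:-→d24:-→d25:-→d26:H1 -> H1
  lookup 49.81.64.8: bits 00110001010100010100 walk d0:-→d1:-→d2:-→d3:-→d4:-→d5:-→d6:-→d7:-→d8:H2→d9:-→d10:-→d11:-→d12:-→d13:-→d14:-→d15:-→d16:-→d17:-→d18:-→d19:-→d20:H2 -> H2
  lookup 49.81.77.1: bits 00110001010100010100110100 walk d0:-→d1:-→d2:-→d3:-→d4:-→d5:-→d6:-→d7:-→d8:H2→d9:-→d10:-→d11:-→d12:-→d13:-→d14:-→d15:-→d16:-→d17:-→d18:-→d19:-→d20:H2→d21:-→d22:-→d23:-→d24:-→d25:-→d26:H1 -> H1
  + 86.0.0.0/8 (H0) depth=8
  - 49.81.64.0/20 clear@20
  + 49.81.77.16/28 (H1) depth=28
  + 94.123.0.0/16 (H2) depth=16
  + 49.81.64.0/20 (H1) depth=20
  lookup 86.3.154.235: bits 0101011000 walk d0:-→d1:-→d2:-→d3:-→d4:-→d5:-→d6:-→d7:-→d8:H0→d9:-→d10:- -> H0
  + 86.39.81.0/24 (H1) depth=24
  + 49.0.0.0/8 (H0) depth=8
  + 86.39.64.0/19 (H1) depth=19
  + 86.39.81.0/24 (H1) depth=24
  - 94.123.0.0/16 clear@16
  - 94.0.0.0/8 clear@8
  - 86.39.64.0/19 clear@19
  + 96.0.0.0/4 (H0) depth=4
  + 49.81.64.0/20 (H2) depth=20
  lookup 86.39.81.0: bits 010101100010011101010001 walk d0:-→d1:-→d2:-→d3:-→d4:-→d5:-→d6:-→d7:-→d8:H0→d9:-→d10:-→d11:-→d12:-→d13:-→d14:-→d15:-→d16:-→d17:-→d18:-→d19:-→d20:-→d21:-→d22:-→d23:-→d24:H1 -> H1
  + 86.32.0.0/12 (H2) depth=12
  lookup 86.39.81.251: bits 01010110001001110101000111111011 walk d0:-→d1:-→d2:-→d3:-→d4:-→d5:-→d6:-→d7:-→d8:H0→d9:-→d10:-→d11:-→d12:H2→d13:-→d14:-→d15:-→d16:-→d17:-→d18:-→d19:-→d20:-→d21:-→d22:-→d23:-→d24:H1→d25:-→d26:-→d27:-→d28:-→d29:-→d30:-→d31:-→d32:H0 -> H0
  lookup 96.3.241.166: bits 0110 walk d0:-→d1:-→d2:-→d3:-→d4:H0 -> H0

== LOOKUPS ==
["H0","H0","H1","H2","H1","H0","H1","H0","H0"]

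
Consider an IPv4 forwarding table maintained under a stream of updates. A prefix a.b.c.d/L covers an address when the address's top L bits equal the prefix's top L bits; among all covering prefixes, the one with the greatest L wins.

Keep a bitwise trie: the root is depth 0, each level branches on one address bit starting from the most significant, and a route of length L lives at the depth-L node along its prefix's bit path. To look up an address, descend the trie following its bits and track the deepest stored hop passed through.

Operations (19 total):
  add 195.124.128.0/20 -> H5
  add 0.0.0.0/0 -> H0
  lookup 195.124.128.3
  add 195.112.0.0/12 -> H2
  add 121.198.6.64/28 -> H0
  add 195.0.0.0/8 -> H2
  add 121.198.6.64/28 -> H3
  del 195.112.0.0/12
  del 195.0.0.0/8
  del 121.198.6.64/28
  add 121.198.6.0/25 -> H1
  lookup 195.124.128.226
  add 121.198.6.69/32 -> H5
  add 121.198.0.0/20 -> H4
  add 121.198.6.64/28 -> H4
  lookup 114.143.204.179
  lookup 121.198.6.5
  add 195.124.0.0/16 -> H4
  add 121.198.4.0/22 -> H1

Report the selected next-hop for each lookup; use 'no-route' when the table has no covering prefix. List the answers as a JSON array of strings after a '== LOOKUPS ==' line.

Process each operation:
  + 195.124.128.0/20 (H5) depth=20
  + 0.0.0.0/0 (H0) depth=0
  Q 195.124.128.3: descend 11000011011111001000 ; hops seen [H0,H5] ; pick H5
  + 195.112.0.0/12 (H2) depth=12
  + 121.198.6.64/28 (H0) depth=28
  + 195.0.0.0/8 (H2) depth=8
  + 121.198.6.64/28 (H3) depth=28
  - 195.112.0.0/12 clear@12
  - 195.0.0.0/8 clear@8
  - 121.198.6.64/28 clear@28
  + 121.198.6.0/25 (H1) depth=25
  Q 195.124.128.226: descend 11000011011111001000 ; hops seen [H0,H5] ; pick H5
  + 121.198.6.69/32 (H5) depth=32
  + 121.198.0.0/20 (H4) depth=20
  + 121.198.6.64/28 (H4) depth=28
  Q 114.143.204.179: descend 0111 ; hops seen [H0] ; pick H0
  Q 121.198.6.5: descend 0111100111000110000001100 ; hops seen [H0,H4,H1] ; pick H1
  + 195.124.0.0/16 (H4) depth=16
  + 121.198.4.0/22 (H1) depth=22

== LOOKUPS ==
["H5","H5","H0","H1"]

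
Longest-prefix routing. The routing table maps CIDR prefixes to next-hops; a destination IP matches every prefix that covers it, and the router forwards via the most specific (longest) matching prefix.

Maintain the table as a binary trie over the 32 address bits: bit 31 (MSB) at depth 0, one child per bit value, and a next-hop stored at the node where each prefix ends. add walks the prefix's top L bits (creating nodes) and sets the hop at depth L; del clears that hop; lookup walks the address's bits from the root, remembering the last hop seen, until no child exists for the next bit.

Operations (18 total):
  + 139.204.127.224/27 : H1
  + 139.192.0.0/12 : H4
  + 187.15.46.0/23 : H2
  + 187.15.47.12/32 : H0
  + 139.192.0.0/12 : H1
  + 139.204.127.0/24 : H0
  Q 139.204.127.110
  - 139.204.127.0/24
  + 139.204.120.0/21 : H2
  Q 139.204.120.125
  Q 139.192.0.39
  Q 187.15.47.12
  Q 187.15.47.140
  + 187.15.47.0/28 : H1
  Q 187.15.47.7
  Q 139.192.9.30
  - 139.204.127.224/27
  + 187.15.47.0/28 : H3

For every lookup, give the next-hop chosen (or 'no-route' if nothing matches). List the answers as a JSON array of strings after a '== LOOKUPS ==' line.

Process each operation:
  add 139.204.127.224/27 -> H1 at depth 27
  add 139.192.0.0/12 -> H4 at depth 12
  add 187.15.46.0/23 -> H2 at depth 23
  add 187.15.47.12/32 -> H0 at depth 32
  add 139.192.0.0/12 -> H1 at depth 12
  add 139.204.127.0/24 -> H0 at depth 24
  lookup 139.204.127.110: bits 100010111100110001111111 walk d0:-→d1:-→d2:-→d3:-→d4:-→d5:-→d6:-→d7:-→d8:-→d9:-→d10:-→d11:-→d12:H1→d13:-→d14:-→d15:-→d16:-→d17:-→d18:-→d19:-→d20:-→d21:-→d22:-→d23:-→d24:H0 -> H0
  del 139.204.127.0/24 (clear depth 24)
  add 139.204.120.0/21 -> H2 at depth 21
  lookup 139.204.120.125: bits 100010111100110001111 walk d0:-→d1:-→d2:-→d3:-→d4:-→d5:-→d6:-→d7:-→d8:-→d9:-→d10:-→d11:-→d12:H1→d13:-→d14:-→d15:-→d16:-→d17:-→d18:-→d19:-→d20:-→d21:H2 -> H2
  lookup 139.192.0.39: bits 100010111100 walk d0:-→d1:-→d2:-→d3:-→d4:-→d5:-→d6:-→d7:-→d8:-→d9:-→d10:-→d11:-→d12:H1 -> H1
  lookup 187.15.47.12: bits 10111011000011110010111100001100 walk d0:-→d1:-→d2:-→d3:-→d4:-→d5:-→d6:-→d7:-→d8:-→d9:-→d10:-→d11:-→d12:-→d13:-→d14:-→d15:-→d16:-→d17:-→d18:-→d19:-→d20:-→d21:-→d22:-→d23:H2→d24:-→d25:-→d26:-→d27:-→d28:-→d29:-→d30:-→d31:-→d32:H0 -> H0
  lookup 187.15.47.140: bits 101110110000111100101111 walk d0:-→d1:-→d2:-→d3:-→d4:-→d5:-→d6:-→d7:-→d8:-→d9:-→d10:-→d11:-→d12:-→d13:-→d14:-→d15:-→d16:-→d17:-→d18:-→d19:-→d20:-→d21:-→d22:-→d23:H2→d24:- -> H2
  add 187.15.47.0/28 -> H1 at depth 28
  lookup 187.15.47.7: bits 1011101100001111001011110000 walk d0:-→d1:-→d2:-→d3:-→d4:-→d5:-→d6:-→d7:-→d8:-→d9:-→d10:-→d11:-→d12:-→d13:-→d14:-→d15:-→d16:-→d17:-→d18:-→d19:-→d20:-→d21:-→d22:-→d23:H2→d24:-→d25:-→d26:-→d27:-→d28:H1 -> H1
  lookup 139.192.9.30: bits 100010111100 walk d0:-→d1:-→d2:-→d3:-→d4:-→d5:-→d6:-→d7:-→d8:-→d9:-→d10:-→d11:-→d12:H1 -> H1
  del 139.204.127.224/27 (clear depth 27)
  add 187.15.47.0/28 -> H3 at depth 28

== LOOKUPS ==
["H0","H2","H1","H0","H2","H1","H1"]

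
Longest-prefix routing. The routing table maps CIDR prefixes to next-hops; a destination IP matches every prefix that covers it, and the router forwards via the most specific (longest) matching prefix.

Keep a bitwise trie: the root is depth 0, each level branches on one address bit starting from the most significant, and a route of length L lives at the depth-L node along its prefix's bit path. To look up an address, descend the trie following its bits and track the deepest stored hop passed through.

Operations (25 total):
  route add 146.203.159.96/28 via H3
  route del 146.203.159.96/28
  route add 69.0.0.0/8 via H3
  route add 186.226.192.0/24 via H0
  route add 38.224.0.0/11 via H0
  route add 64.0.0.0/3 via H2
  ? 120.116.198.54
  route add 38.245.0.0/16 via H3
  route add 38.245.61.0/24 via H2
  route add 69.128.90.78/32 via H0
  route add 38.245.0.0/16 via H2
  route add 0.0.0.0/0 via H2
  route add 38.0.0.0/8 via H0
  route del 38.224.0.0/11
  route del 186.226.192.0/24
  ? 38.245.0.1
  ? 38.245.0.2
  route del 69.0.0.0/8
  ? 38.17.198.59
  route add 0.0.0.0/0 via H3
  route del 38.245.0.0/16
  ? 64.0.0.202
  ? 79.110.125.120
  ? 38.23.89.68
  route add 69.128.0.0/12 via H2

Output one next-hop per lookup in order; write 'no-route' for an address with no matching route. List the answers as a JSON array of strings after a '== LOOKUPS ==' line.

Process each operation:
  + 146.203.159.96/28 (H3) depth=28
  - 146.203.159.96/28 clear@28
  + 69.0.0.0/8 (H3) depth=8
  + 186.226.192.0/24 (H0) depth=24
  + 38.224.0.0/11 (H0) depth=11
  + 64.0.0.0/3 (H2) depth=3
  lookup 120.116.198.54: bits 01 walk d0:-→d1:-→d2:- -> no-route
  + 38.245.0.0/16 (H3) depth=16
  + 38.245.61.0/24 (H2) depth=24
  + 69.128.90.78/32 (H0) depth=32
  + 38.245.0.0/16 (H2) depth=16
  + 0.0.0.0/0 (H2) depth=0
  + 38.0.0.0/8 (H0) depth=8
  - 38.224.0.0/11 clear@11
  - 186.226.192.0/24 clear@24
  lookup 38.245.0.1: bits 001001101111010100 walk d0:H2→d1:-→d2:-→d3:-→d4:-→d5:-→d6:-→d7:-→d8:H0→d9:-→d10:-→d11:-→d12:-→d13:-→d14:-→d15:-→d16:H2→d17:-→d18:- -> H2
  lookup 38.245.0.2: bits 001001101111010100 walk d0:H2→d1:-→d2:-→d3:-→d4:-→d5:-→d6:-→d7:-→d8:H0→d9:-→d10:-→d11:-→d12:-→d13:-→d14:-→d15:-→d16:H2→d17:-→d18:- -> H2
  - 69.0.0.0/8 clear@8
  lookup 38.17.198.59: bits 00100110 walk d0:H2→d1:-→d2:-→d3:-→d4:-→d5:-→d6:-→d7:-→d8:H0 -> H0
  + 0.0.0.0/0 (H3) depth=0
  - 38.245.0.0/16 clear@16
  lookup 64.0.0.202: bits 01000 walk d0:H3→d1:-→d2:-→d3:H2→d4:-→d5:- -> H2
  lookup 79.110.125.120: bits 0100 walk d0:H3→d1:-→d2:-→d3:H2→d4:- -> H2
  lookup 38.23.89.68: bits 00100110 walk d0:H3→d1:-→d2:-→d3:-→d4:-→d5:-→d6:-→d7:-→d8:H0 -> H0
  + 69.128.0.0/12 (H2) depth=12

== LOOKUPS ==
["no-route","H2","H2","H0","H2","H2","H0"]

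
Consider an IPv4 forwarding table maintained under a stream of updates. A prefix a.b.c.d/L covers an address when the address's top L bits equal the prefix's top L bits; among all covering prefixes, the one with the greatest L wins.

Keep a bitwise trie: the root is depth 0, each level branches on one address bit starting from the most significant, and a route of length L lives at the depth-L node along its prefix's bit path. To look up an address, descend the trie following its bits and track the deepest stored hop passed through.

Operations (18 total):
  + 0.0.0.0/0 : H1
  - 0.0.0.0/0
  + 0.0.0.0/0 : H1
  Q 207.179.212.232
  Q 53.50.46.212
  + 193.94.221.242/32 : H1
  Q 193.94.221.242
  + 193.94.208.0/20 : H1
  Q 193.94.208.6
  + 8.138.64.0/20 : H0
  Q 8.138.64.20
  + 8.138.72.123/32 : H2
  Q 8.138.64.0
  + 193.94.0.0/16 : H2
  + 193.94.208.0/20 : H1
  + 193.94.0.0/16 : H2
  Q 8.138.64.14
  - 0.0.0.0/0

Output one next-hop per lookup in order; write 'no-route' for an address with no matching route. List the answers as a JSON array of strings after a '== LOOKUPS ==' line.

Apply in order:
  add 0.0.0.0/0 -> H1 at depth 0
  del 0.0.0.0/0 (clear depth 0)
  add 0.0.0.0/0 -> H1 at depth 0
  ? 207.179.212.232  path d0:H1  best=H1
  ? 53.50.46.212  path d0:H1  best=H1
  add 193.94.221.242/32 -> H1 at depth 32
  ? 193.94.221.242  path d0:H1→d1:-→d2:-→d3:-→d4:-→d5:-→d6:-→d7:-→d8:-→d9:-→d10:-→d11:-→d12:-→d13:-→d14:-→d15:-→d16:-→d17:-→d18:-→d19:-→d20:-→d21:-→d22:-→d23:-→d24:-→d25:-→d26:-→d27:-→d28:-→d29:-→d30:-→d31:-→d32:H1  best=H1
  add 193.94.208.0/20 -> H1 at depth 20
  ? 193.94.208.6  path d0:H1→d1:-→d2:-→d3:-→d4:-→d5:-→d6:-→d7:-→d8:-→d9:-→d10:-→d11:-→d12:-→d13:-→d14:-→d15:-→d16:-→d17:-→d18:-→d19:-→d20:H1  best=H1
  add 8.138.64.0/20 -> H0 at depth 20
  ? 8.138.64.20  path d0:H1→d1:-→d2:-→d3:-→d4:-→d5:-→d6:-→d7:-→d8:-→d9:-→d10:-→d11:-→d12:-→d13:-→d14:-→d15:-→d16:-→d17:-→d18:-→d19:-→d20:H0  best=H0
  add 8.138.72.123/32 -> H2 at depth 32
  ? 8.138.64.0  path d0:H1→d1:-→d2:-→d3:-→d4:-→d5:-→d6:-→d7:-→d8:-→d9:-→d10:-→d11:-→d12:-→d13:-→d14:-→d15:-→d16:-→d17:-→d18:-→d19:-→d20:H0  best=H0
  add 193.94.0.0/16 -> H2 at depth 16
  add 193.94.208.0/20 -> H1 at depth 20
  add 193.94.0.0/16 -> H2 at depth 16
  ? 8.138.64.14  path d0:H1→d1:-→d2:-→d3:-→d4:-→d5:-→d6:-→d7:-→d8:-→d9:-→d10:-→d11:-→d12:-→d13:-→d14:-→d15:-→d16:-→d17:-→d18:-→d19:-→d20:H0  best=H0
  del 0.0.0.0/0 (clear depth 0)

== LOOKUPS ==
["H1","H1","H1","H1","H0","H0","H0"]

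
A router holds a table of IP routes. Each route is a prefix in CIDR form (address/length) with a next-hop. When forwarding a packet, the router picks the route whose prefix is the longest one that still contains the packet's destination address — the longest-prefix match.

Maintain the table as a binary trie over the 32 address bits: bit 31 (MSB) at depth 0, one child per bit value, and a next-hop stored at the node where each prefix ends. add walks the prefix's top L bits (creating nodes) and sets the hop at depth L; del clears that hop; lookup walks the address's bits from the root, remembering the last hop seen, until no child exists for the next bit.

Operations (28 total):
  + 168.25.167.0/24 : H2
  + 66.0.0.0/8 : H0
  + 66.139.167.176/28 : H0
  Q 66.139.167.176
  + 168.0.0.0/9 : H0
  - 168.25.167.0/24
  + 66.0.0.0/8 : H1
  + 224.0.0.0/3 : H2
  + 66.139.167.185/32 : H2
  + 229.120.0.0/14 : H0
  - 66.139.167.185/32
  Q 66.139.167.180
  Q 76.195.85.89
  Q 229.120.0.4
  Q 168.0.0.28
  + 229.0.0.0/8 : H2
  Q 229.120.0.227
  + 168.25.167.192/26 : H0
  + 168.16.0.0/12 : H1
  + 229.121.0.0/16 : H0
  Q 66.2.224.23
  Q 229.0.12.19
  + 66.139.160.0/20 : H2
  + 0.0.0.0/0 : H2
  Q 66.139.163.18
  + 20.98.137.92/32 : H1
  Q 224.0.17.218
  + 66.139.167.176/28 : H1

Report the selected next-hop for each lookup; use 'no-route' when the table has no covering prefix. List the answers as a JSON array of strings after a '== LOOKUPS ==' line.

Process each operation:
  add 168.25.167.0/24 -> H2 at depth 24
  add 66.0.0.0/8 -> H0 at depth 8
  add 66.139.167.176/28 -> H0 at depth 28
  ? 66.139.167.176  path d0:-→d1:-→d2:-→d3:-→d4:-→d5:-→d6:-→d7:-→d8:H0→d9:-→d10:-→d11:-→d12:-→d13:-→d14:-→d15:-→d16:-→d17:-→d18:-→d19:-→d20:-→d21:-→d22:-→d23:-→d24:-→d25:-→d26:-→d27:-→d28:H0  best=H0
  add 168.0.0.0/9 -> H0 at depth 9
  - 168.25.167.0/24 clear@24
  add 66.0.0.0/8 -> H1 at depth 8
  add 224.0.0.0/3 -> H2 at depth 3
  add 66.139.167.185/32 -> H2 at depth 32
  add 229.120.0.0/14 -> H0 at depth 14
  - 66.139.167.185/32 clear@32
  ? 66.139.167.180  path d0:-→d1:-→d2:-→d3:-→d4:-→d5:-→d6:-→d7:-→d8:H1→d9:-→d10:-→d11:-→d12:-→d13:-→d14:-→d15:-→d16:-→d17:-→d18:-→d19:-→d20:-→d21:-→d22:-→d23:-→d24:-→d25:-→d26:-→d27:-→d28:H0  best=H0
  ? 76.195.85.89  path d0:-→d1:-→d2:-→d3:-→d4:-  best=no-route
  ? 229.120.0.4  path d0:-→d1:-→d2:-→d3:H2→d4:-→d5:-→d6:-→d7:-→d8:-→d9:-→d10:-→d11:-→d12:-→d13:-→d14:H0  best=H0
  ? 168.0.0.28  path d0:-→d1:-→d2:-→d3:-→d4:-→d5:-→d6:-→d7:-→d8:-→d9:H0→d10:-→d11:-  best=H0
  add 229.0.0.0/8 -> H2 at depth 8
  ? 229.120.0.227  path d0:-→d1:-→d2:-→d3:H2→d4:-→d5:-→d6:-→d7:-→d8:H2→d9:-→d10:-→d11:-→d12:-→d13:-→d14:H0  best=H0
  add 168.25.167.192/26 -> H0 at depth 26
  add 168.16.0.0/12 -> H1 at depth 12
  add 229.121.0.0/16 -> H0 at depth 16
  ? 66.2.224.23  path d0:-→d1:-→d2:-→d3:-→d4:-→d5:-→d6:-→d7:-→d8:H1  best=H1
  ? 229.0.12.19  path d0:-→d1:-→d2:-→d3:H2→d4:-→d5:-→d6:-→d7:-→d8:H2→d9:-  best=H2
  add 66.139.160.0/20 -> H2 at depth 20
  add 0.0.0.0/0 -> H2 at depth 0
  ? 66.139.163.18  path d0:H2→d1:-→d2:-→d3:-→d4:-→d5:-→d6:-→d7:-→d8:H1→d9:-→d10:-→d11:-→d12:-→d13:-→d14:-→d15:-→d16:-→d17:-→d18:-→d19:-→d20:H2→d21:-  best=H2
  add 20.98.137.92/32 -> H1 at depth 32
  ? 224.0.17.218  path d0:H2→d1:-→d2:-→d3:H2→d4:-→d5:-  best=H2
  add 66.139.167.176/28 -> H1 at depth 28

== LOOKUPS ==
["H0","H0","no-route","H0","H0","H0","H1","H2","H2","H2"]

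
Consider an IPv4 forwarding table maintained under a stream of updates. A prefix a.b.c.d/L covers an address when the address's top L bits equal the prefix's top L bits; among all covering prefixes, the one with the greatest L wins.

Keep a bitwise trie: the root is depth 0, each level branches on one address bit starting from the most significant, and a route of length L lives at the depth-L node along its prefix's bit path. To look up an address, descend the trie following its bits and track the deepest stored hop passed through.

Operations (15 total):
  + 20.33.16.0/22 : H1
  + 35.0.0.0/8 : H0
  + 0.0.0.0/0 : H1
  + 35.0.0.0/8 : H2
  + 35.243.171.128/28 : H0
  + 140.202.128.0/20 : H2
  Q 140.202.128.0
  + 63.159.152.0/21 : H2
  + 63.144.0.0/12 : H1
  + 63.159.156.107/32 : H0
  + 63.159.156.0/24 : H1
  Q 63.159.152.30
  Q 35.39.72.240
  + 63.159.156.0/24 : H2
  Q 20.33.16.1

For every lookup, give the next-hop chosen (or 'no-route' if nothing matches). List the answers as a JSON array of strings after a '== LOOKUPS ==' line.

Trace:
  add 20.33.16.0/22 -> H1 at depth 22
  add 35.0.0.0/8 -> H0 at depth 8
  add 0.0.0.0/0 -> H1 at depth 0
  add 35.0.0.0/8 -> H2 at depth 8
  add 35.243.171.128/28 -> H0 at depth 28
  add 140.202.128.0/20 -> H2 at depth 20
  lookup 140.202.128.0: bits 10001100110010101000 walk d0:H1→d1:-→d2:-→d3:-→d4:-→d5:-→d6:-→d7:-→d8:-→d9:-→d10:-→d11:-→d12:-→d13:-→d14:-→d15:-→d16:-→d17:-→d18:-→d19:-→d20:H2 -> H2
  add 63.159.152.0/21 -> H2 at depth 21
  add 63.144.0.0/12 -> H1 at depth 12
  add 63.159.156.107/32 -> H0 at depth 32
  add 63.159.156.0/24 -> H1 at depth 24
  lookup 63.159.152.30: bits 001111111001111110011 walk d0:H1→d1:-→d2:-→d3:-→d4:-→d5:-→d6:-→d7:-→d8:-→d9:-→d10:-→d11:-→d12:H1→d13:-→d14:-→d15:-→d16:-→d17:-→d18:-→d19:-→d20:-→d21:H2 -> H2
  lookup 35.39.72.240: bits 00100011 walk d0:H1→d1:-→d2:-→d3:-→d4:-→d5:-→d6:-→d7:-→d8:H2 -> H2
  add 63.159.156.0/24 -> H2 at depth 24
  lookup 20.33.16.1: bits 0001010000100001000100 walk d0:H1→d1:-→d2:-→d3:-→d4:-→d5:-→d6:-→d7:-→d8:-→d9:-→d10:-→d11:-→d12:-→d13:-→d14:-→d15:-→d16:-→d17:-→d18:-→d19:-→d20:-→d21:-→d22:H1 -> H1

== LOOKUPS ==
["H2","H2","H2","H1"]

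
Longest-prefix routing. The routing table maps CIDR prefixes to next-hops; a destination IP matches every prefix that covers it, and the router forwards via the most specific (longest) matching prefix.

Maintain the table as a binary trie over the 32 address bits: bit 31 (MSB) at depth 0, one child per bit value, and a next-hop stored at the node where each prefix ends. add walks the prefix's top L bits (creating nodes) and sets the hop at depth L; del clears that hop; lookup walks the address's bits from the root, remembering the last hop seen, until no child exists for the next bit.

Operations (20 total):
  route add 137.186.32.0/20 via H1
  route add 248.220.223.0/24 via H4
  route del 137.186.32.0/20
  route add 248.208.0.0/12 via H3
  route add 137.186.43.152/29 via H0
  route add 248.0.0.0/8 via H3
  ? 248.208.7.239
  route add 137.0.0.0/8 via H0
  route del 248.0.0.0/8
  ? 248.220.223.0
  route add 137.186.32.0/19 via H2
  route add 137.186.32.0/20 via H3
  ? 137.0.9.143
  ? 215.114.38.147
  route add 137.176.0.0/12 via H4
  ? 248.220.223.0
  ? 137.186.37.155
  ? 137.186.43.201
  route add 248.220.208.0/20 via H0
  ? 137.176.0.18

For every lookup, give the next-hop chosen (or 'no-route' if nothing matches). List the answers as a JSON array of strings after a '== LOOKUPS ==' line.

Trace:
  add 137.186.32.0/20 -> H1 at depth 20
  add 248.220.223.0/24 -> H4 at depth 24
  - 137.186.32.0/20 clear@20
  add 248.208.0.0/12 -> H3 at depth 12
  add 137.186.43.152/29 -> H0 at depth 29
  add 248.0.0.0/8 -> H3 at depth 8
  lookup 248.208.7.239: bits 111110001101 walk d0:-→d1:-→d2:-→d3:-→d4:-→d5:-→d6:-→d7:-→d8:H3→d9:-→d10:-→d11:-→d12:H3 -> H3
  add 137.0.0.0/8 -> H0 at depth 8
  - 248.0.0.0/8 clear@8
  lookup 248.220.223.0: bits 111110001101110011011111 walk d0:-→d1:-→d2:-→d3:-→d4:-→d5:-→d6:-→d7:-→d8:-→d9:-→d10:-→d11:-→d12:H3→d13:-→d14:-→d15:-→d16:-→d17:-→d18:-→d19:-→d20:-→d21:-→d22:-→d23:-→d24:H4 -> H4
  add 137.186.32.0/19 -> H2 at depth 19
  add 137.186.32.0/20 -> H3 at depth 20
  lookup 137.0.9.143: bits 10001001 walk d0:-→d1:-→d2:-→d3:-→d4:-→d5:-→d6:-→d7:-→d8:H0 -> H0
  lookup 215.114.38.147: bits 11 walk d0:-→d1:-→d2:- -> no-route
  add 137.176.0.0/12 -> H4 at depth 12
  lookup 248.220.223.0: bits 111110001101110011011111 walk d0:-→d1:-→d2:-→d3:-→d4:-→d5:-→d6:-→d7:-→d8:-→d9:-→d10:-→d11:-→d12:H3→d13:-→d14:-→d15:-→d16:-→d17:-→d18:-→d19:-→d20:-→d21:-→d22:-→d23:-→d24:H4 -> H4
  lookup 137.186.37.155: bits 10001001101110100010 walk d0:-→d1:-→d2:-→d3:-→d4:-→d5:-→d6:-→d7:-→d8:H0→d9:-→d10:-→d11:-→d12:H4→d13:-→d14:-→d15:-→d16:-→d17:-→d18:-→d19:H2→d20:H3 -> H3
  lookup 137.186.43.201: bits 1000100110111010001010111 walk d0:-→d1:-→d2:-→d3:-→d4:-→d5:-→d6:-→d7:-→d8:H0→d9:-→d10:-→d11:-→d12:H4→d13:-→d14:-→d15:-→d16:-→d17:-→d18:-→d19:H2→d20:H3→d21:-→d22:-→d23:-→d24:-→d25:- -> H3
  add 248.220.208.0/20 -> H0 at depth 20
  lookup 137.176.0.18: bits 100010011011 walk d0:-→d1:-→d2:-→d3:-→d4:-→d5:-→d6:-→d7:-→d8:H0→d9:-→d10:-→d11:-→d12:H4 -> H4

== LOOKUPS ==
["H3","H4","H0","no-route","H4","H3","H3","H4"]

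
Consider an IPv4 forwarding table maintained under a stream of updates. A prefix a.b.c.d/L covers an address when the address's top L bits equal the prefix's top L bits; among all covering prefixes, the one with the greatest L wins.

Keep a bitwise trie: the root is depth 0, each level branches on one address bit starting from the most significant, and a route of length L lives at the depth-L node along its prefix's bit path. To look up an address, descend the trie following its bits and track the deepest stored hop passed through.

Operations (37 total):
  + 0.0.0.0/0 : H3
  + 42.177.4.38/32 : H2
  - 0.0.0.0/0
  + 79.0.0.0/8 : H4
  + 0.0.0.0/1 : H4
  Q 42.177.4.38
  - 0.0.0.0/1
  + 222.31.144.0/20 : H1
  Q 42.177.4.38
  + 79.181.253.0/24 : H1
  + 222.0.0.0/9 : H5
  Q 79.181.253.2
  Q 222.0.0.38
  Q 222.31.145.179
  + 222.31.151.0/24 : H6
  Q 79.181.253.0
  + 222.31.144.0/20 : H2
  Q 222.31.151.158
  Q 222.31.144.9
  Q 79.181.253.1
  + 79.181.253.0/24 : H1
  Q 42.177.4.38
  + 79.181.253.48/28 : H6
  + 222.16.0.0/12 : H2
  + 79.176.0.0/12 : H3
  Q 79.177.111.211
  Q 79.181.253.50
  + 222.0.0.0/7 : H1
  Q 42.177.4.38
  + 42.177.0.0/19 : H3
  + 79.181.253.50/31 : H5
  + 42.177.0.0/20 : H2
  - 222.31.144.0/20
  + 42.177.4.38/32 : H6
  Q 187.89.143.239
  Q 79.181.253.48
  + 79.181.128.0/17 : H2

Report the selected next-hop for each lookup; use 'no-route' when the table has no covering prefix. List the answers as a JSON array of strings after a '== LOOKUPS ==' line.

Trace:
  + 0.0.0.0/0 (H3) depth=0
  + 42.177.4.38/32 (H2) depth=32
  del 0.0.0.0/0 (clear depth 0)
  + 79.0.0.0/8 (H4) depth=8
  + 0.0.0.0/1 (H4) depth=1
  lookup 42.177.4.38: bits 00101010101100010000010000100110 walk d0:-→d1:H4→d2:-→d3:-→d4:-→d5:-→d6:-→d7:-→d8:-→d9:-→d10:-→d11:-→d12:-→d13:-→d14:-→d15:-→d16:-→d17:-→d18:-→d19:-→d20:-→d21:-→d22:-→d23:-→d24:-→d25:-→d26:-→d27:-→d28:-→d29:-→d30:-→d31:-→d32:H2 -> H2
  del 0.0.0.0/1 (clear depth 1)
  + 222.31.144.0/20 (H1) depth=20
  lookup 42.177.4.38: bits 00101010101100010000010000100110 walk d0:-→d1:-→d2:-→d3:-→d4:-→d5:-→d6:-→d7:-→d8:-→d9:-→d10:-→d11:-→d12:-→d13:-→d14:-→d15:-→d16:-→d17:-→d18:-→d19:-→d20:-→d21:-→d22:-→d23:-→d24:-→d25:-→d26:-→d27:-→d28:-→d29:-→d30:-→d31:-→d32:H2 -> H2
  + 79.181.253.0/24 (H1) depth=24
  + 222.0.0.0/9 (H5) depth=9
  lookup 79.181.253.2: bits 010011111011010111111101 walk d0:-→d1:-→d2:-→d3:-→d4:-→d5:-→d6:-→d7:-→d8:H4→d9:-→d10:-→d11:-→d12:-→d13:-→d14:-→d15:-→d16:-→d17:-→d18:-→d19:-→d20:-→d21:-→d22:-→d23:-→d24:H1 -> H1
  lookup 222.0.0.38: bits 11011110000 walk d0:-→d1:-→d2:-→d3:-→d4:-→d5:-→d6:-→d7:-→d8:-→d9:H5→d10:-→d11:- -> H5
  lookup 222.31.145.179: bits 11011110000111111001 walk d0:-→d1:-→d2:-→d3:-→d4:-→d5:-→d6:-→d7:-→d8:-→d9:H5→d10:-→d11:-→d12:-→d13:-→d14:-→d15:-→d16:-→d17:-→d18:-→d19:-→d20:H1 -> H1
  + 222.31.151.0/24 (H6) depth=24
  lookup 79.181.253.0: bits 010011111011010111111101 walk d0:-→d1:-→d2:-→d3:-→d4:-→d5:-→d6:-→d7:-→d8:H4→d9:-→d10:-→d11:-→d12:-→d13:-→d14:-→d15:-→d16:-→d17:-→d18:-→d19:-→d20:-→d21:-→d22:-→d23:-→d24:H1 -> H1
  + 222.31.144.0/20 (H2) depth=20
  lookup 222.31.151.158: bits 110111100001111110010111 walk d0:-→d1:-→d2:-→d3:-→d4:-→d5:-→d6:-→d7:-→d8:-→d9:H5→d10:-→d11:-→d12:-→d13:-→d14:-→d15:-→d16:-→d17:-→d18:-→d19:-→d20:H2→d21:-→d22:-→d23:-→d24:H6 -> H6
  lookup 222.31.144.9: bits 110111100001111110010 walk d0:-→d1:-→d2:-→d3:-→d4:-→d5:-→d6:-→d7:-→d8:-→d9:H5→d10:-→d11:-→d12:-→d13:-→d14:-→d15:-→d16:-→d17:-→d18:-→d19:-→d20:H2→d21:- -> H2
  lookup 79.181.253.1: bits 010011111011010111111101 walk d0:-→d1:-→d2:-→d3:-→d4:-→d5:-→d6:-→d7:-→d8:H4→d9:-→d10:-→d11:-→d12:-→d13:-→d14:-→d15:-→d16:-→d17:-→d18:-→d19:-→d20:-→d21:-→d22:-→d23:-→d24:H1 -> H1
  + 79.181.253.0/24 (H1) depth=24
  lookup 42.177.4.38: bits 00101010101100010000010000100110 walk d0:-→d1:-→d2:-→d3:-→d4:-→d5:-→d6:-→d7:-→d8:-→d9:-→d10:-→d11:-→d12:-→d13:-→d14:-→d15:-→d16:-→d17:-→d18:-→d19:-→d20:-→d21:-→d22:-→d23:-→d24:-→d25:-→d26:-→d27:-→d28:-→d29:-→d30:-→d31:-→d32:H2 -> H2
  + 79.181.253.48/28 (H6) depth=28
  + 222.16.0.0/12 (H2) depth=12
  + 79.176.0.0/12 (H3) depth=12
  lookup 79.177.111.211: bits 0100111110110 walk d0:-→d1:-→d2:-→d3:-→d4:-→d5:-→d6:-→d7:-→d8:H4→d9:-→d10:-→d11:-→d12:H3→d13:- -> H3
  lookup 79.181.253.50: bits 0100111110110101111111010011 walk d0:-→d1:-→d2:-→d3:-→d4:-→d5:-→d6:-→d7:-→d8:H4→d9:-→d10:-→d11:-→d12:H3→d13:-→d14:-→d15:-→d16:-→d17:-→d18:-→d19:-→d20:-→d21:-→d22:-→d23:-→d24:H1→d25:-→d26:-→d27:-→d28:H6 -> H6
  + 222.0.0.0/7 (H1) depth=7
  lookup 42.177.4.38: bits 00101010101100010000010000100110 walk d0:-→d1:-→d2:-→d3:-→d4:-→d5:-→d6:-→d7:-→d8:-→d9:-→d10:-→d11:-→d12:-→d13:-→d14:-→d15:-→d16:-→d17:-→d18:-→d19:-→d20:-→d21:-→d22:-→d23:-→d24:-→d25:-→d26:-→d27:-→d28:-→d29:-→d30:-→d31:-→d32:H2 -> H2
  + 42.177.0.0/19 (H3) depth=19
  + 79.181.253.50/31 (H5) depth=31
  + 42.177.0.0/20 (H2) depth=20
  del 222.31.144.0/20 (clear depth 20)
  + 42.177.4.38/32 (H6) depth=32
  lookup 187.89.143.239: bits 1 walk d0:-→d1:- -> no-route
  lookup 79.181.253.48: bits 010011111011010111111101001100 walk d0:-→d1:-→d2:-→d3:-→d4:-→d5:-→d6:-→d7:-→d8:H4→d9:-→d10:-→d11:-→d12:H3→d13:-→d14:-→d15:-→d16:-→d17:-→d18:-→d19:-→d20:-→d21:-→d22:-→d23:-→d24:H1→d25:-→d26:-→d27:-→d28:H6→d29:-→d30:- -> H6
  + 79.181.128.0/17 (H2) depth=17

== LOOKUPS ==
["H2","H2","H1","H5","H1","H1","H6","H2","H1","H2","H3","H6","H2","no-route","H6"]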